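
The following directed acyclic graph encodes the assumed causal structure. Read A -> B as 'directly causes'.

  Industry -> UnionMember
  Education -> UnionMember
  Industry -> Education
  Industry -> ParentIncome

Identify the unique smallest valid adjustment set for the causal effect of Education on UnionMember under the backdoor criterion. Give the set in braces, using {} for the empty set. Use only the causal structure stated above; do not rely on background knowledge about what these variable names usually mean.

Variables eligible for adjustment (non-descendants of Education, excluding Education and UnionMember): {Industry, ParentIncome}.
Backdoor paths from Education to UnionMember:
  P1: Education <- Industry -> UnionMember
The empty set is not sufficient: P1 (Education <- Industry -> UnionMember) has no collider blocking it and no conditioned non-collider, so it is open.
Try {Industry}:
  P1: blocked at fork node Industry ∈ conditioning set.
{Industry} contains no descendant of Education and blocks every backdoor path.
No other singleton works — e.g. {ParentIncome} leaves P1 open — so {Industry} is the unique smallest valid adjustment set.

{Industry}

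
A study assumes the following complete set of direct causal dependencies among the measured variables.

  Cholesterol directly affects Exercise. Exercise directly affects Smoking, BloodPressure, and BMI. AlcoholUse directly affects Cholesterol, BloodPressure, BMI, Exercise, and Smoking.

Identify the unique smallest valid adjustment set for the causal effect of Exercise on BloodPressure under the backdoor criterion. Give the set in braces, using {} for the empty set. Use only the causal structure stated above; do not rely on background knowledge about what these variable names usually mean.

Variables eligible for adjustment (non-descendants of Exercise, excluding Exercise and BloodPressure): {AlcoholUse, Cholesterol}.
Backdoor paths from Exercise to BloodPressure:
  P1: Exercise <- AlcoholUse -> BloodPressure
  P2: Exercise <- Cholesterol <- AlcoholUse -> BloodPressure
The empty set is not sufficient: P1 (Exercise <- AlcoholUse -> BloodPressure) has no collider blocking it and no conditioned non-collider, so it is open.
Try {AlcoholUse}:
  P1: blocked at fork node AlcoholUse ∈ conditioning set.
  P2: blocked at fork node AlcoholUse ∈ conditioning set.
{AlcoholUse} contains no descendant of Exercise and blocks every backdoor path.
No other singleton works — e.g. {Cholesterol} leaves P1 open — so {AlcoholUse} is the unique smallest valid adjustment set.

{AlcoholUse}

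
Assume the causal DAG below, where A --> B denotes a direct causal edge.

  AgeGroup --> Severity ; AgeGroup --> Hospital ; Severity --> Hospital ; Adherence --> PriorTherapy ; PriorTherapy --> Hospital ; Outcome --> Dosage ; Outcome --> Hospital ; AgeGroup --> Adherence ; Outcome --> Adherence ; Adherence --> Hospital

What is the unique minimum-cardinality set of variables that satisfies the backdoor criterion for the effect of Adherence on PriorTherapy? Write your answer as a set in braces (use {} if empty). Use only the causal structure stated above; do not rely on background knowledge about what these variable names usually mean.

Variables eligible for adjustment (non-descendants of Adherence, excluding Adherence and PriorTherapy): {AgeGroup, Dosage, Outcome, Severity}.
Backdoor paths from Adherence to PriorTherapy:
  P1: Adherence <- AgeGroup -> Severity -> Hospital <- PriorTherapy
  P2: Adherence <- AgeGroup -> Hospital <- PriorTherapy
  P3: Adherence <- Outcome -> Hospital <- PriorTherapy
Each backdoor path contains an unconditioned collider, so every path is already blocked with the empty conditioning set:
  P1: blocked at collider Hospital (neither it nor any descendant is in the conditioning set).
  P2: blocked at collider Hospital (neither it nor any descendant is in the conditioning set).
  P3: blocked at collider Hospital (neither it nor any descendant is in the conditioning set).
The empty set is therefore the unique smallest valid set.

{}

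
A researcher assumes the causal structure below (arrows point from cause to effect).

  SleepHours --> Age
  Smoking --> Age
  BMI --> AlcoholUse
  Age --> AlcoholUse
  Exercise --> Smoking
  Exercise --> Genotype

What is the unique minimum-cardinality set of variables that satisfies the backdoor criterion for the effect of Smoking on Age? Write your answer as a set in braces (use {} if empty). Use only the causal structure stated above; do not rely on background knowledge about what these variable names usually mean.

{}

Variables eligible for adjustment (non-descendants of Smoking, excluding Smoking and Age): {BMI, Exercise, Genotype, SleepHours}.
Backdoor paths from Smoking to Age:
  (none)
With no backdoor paths the empty set already satisfies the criterion, and it is trivially minimal.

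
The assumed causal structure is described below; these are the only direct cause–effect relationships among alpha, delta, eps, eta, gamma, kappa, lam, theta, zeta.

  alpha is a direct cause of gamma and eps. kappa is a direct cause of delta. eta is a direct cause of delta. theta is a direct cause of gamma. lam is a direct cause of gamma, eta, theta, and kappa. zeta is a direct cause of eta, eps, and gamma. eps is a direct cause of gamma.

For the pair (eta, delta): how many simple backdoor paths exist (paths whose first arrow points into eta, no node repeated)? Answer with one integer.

7

A backdoor path from eta to delta is any simple undirected path whose first edge points into eta (i.e. leaves eta via a parent).
Parents of eta: {lam, zeta}.
Enumerating:
  P1: eta <- zeta -> eps <- alpha -> gamma <- lam -> kappa -> delta
  P2: eta <- zeta -> eps <- alpha -> gamma <- theta <- lam -> kappa -> delta
  P3: eta <- zeta -> eps -> gamma <- lam -> kappa -> delta
  P4: eta <- zeta -> eps -> gamma <- theta <- lam -> kappa -> delta
  P5: eta <- zeta -> gamma <- lam -> kappa -> delta
  P6: eta <- zeta -> gamma <- theta <- lam -> kappa -> delta
  P7: eta <- lam -> kappa -> delta
That exhausts the simple backdoor paths. Count: 7.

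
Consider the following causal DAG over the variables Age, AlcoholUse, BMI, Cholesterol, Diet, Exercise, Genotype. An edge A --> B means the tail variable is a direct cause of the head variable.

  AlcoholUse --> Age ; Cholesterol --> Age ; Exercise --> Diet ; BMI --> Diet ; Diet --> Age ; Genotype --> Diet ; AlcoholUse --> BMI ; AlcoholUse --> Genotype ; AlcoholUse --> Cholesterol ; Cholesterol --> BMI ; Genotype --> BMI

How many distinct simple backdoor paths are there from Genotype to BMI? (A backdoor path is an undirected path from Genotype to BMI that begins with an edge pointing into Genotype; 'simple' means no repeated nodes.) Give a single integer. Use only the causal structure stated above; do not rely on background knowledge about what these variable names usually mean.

5

A backdoor path from Genotype to BMI is any simple undirected path whose first edge points into Genotype (i.e. leaves Genotype via a parent).
Parents of Genotype: {AlcoholUse}.
Enumerating:
  P1: Genotype <- AlcoholUse -> Cholesterol -> BMI
  P2: Genotype <- AlcoholUse -> Cholesterol -> Age <- Diet <- BMI
  P3: Genotype <- AlcoholUse -> BMI
  P4: Genotype <- AlcoholUse -> Age <- Cholesterol -> BMI
  P5: Genotype <- AlcoholUse -> Age <- Diet <- BMI
That exhausts the simple backdoor paths. Count: 5.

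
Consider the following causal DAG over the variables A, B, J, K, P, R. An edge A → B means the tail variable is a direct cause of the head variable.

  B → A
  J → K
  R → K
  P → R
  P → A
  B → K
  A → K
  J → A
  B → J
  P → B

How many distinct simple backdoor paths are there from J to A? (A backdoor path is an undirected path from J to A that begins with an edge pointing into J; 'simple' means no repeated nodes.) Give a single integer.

5

A backdoor path from J to A is any simple undirected path whose first edge points into J (i.e. leaves J via a parent).
Parents of J: {B}.
Enumerating:
  P1: J <- B <- P -> R -> K <- A
  P2: J <- B <- P -> A
  P3: J <- B -> A
  P4: J <- B -> K <- R <- P -> A
  P5: J <- B -> K <- A
That exhausts the simple backdoor paths. Count: 5.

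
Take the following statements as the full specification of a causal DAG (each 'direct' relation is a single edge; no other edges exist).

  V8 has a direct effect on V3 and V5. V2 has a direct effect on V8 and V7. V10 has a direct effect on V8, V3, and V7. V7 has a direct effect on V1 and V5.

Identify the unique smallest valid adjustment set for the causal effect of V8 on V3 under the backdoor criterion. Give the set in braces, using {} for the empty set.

{V10}

Variables eligible for adjustment (non-descendants of V8, excluding V8 and V3): {V1, V10, V2, V7}.
Backdoor paths from V8 to V3:
  P1: V8 <- V10 -> V3
  P2: V8 <- V2 -> V7 <- V10 -> V3
The empty set is not sufficient: P1 (V8 <- V10 -> V3) has no collider blocking it and no conditioned non-collider, so it is open.
Try {V10}:
  P1: blocked at fork node V10 ∈ conditioning set.
  P2: blocked at collider V7 (neither it nor any descendant is in the conditioning set).
{V10} contains no descendant of V8 and blocks every backdoor path.
No other singleton works — e.g. {V2} leaves P1 open — so {V10} is the unique smallest valid adjustment set.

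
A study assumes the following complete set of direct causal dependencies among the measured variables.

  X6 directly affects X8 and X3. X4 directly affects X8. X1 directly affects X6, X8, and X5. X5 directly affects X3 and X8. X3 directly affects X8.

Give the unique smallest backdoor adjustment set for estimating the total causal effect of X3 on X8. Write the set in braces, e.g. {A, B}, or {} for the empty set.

{X5, X6}

Variables eligible for adjustment (non-descendants of X3, excluding X3 and X8): {X1, X4, X5, X6}.
Backdoor paths from X3 to X8:
  P1: X3 <- X5 <- X1 -> X6 -> X8
  P2: X3 <- X5 <- X1 -> X8
  P3: X3 <- X5 -> X8
  P4: X3 <- X6 <- X1 -> X5 -> X8
  P5: X3 <- X6 <- X1 -> X8
  P6: X3 <- X6 -> X8
The empty set is not sufficient: P1 (X3 <- X5 <- X1 -> X6 -> X8) has no collider blocking it and no conditioned non-collider, so it is open.
Try {X5, X6}:
  P1: blocked at chain node X5 ∈ conditioning set.
  P2: blocked at chain node X5 ∈ conditioning set.
  P3: blocked at fork node X5 ∈ conditioning set.
  P4: blocked at chain node X6 ∈ conditioning set.
  P5: blocked at chain node X6 ∈ conditioning set.
  P6: blocked at fork node X6 ∈ conditioning set.
{X5, X6} contains no descendant of X3 and blocks every backdoor path.
Every element of {X5, X6} is needed (dropping X5 leaves P2 open; dropping X6 leaves P5 open), so no proper subset is valid.
Among all size-2 subsets of the eligible variables, only {X5, X6} blocks every backdoor path, so it is the unique smallest valid adjustment set.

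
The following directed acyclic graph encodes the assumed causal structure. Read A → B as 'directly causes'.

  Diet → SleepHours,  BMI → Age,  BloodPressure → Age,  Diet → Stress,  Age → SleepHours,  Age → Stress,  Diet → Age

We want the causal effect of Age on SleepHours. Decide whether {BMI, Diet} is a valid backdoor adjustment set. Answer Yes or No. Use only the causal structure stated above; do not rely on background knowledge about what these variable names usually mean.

Yes

Backdoor paths from Age to SleepHours (paths whose first edge points into Age):
  P1: Age <- Diet -> SleepHours
Condition 1 (no descendant of Age in the set): holds — descendants of Age are {SleepHours, Stress}; none are in {BMI, Diet}.
Condition 2 (every backdoor path blocked by {BMI, Diet}):
  P1: blocked at fork node Diet ∈ conditioning set.
{BMI, Diet} satisfies the backdoor criterion.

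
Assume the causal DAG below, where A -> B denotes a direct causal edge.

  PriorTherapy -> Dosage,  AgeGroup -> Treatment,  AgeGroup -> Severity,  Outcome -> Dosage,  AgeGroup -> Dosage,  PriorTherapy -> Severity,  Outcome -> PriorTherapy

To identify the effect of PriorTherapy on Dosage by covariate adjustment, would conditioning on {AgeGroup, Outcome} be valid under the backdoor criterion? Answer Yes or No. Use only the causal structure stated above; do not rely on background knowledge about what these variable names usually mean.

Backdoor paths from PriorTherapy to Dosage (paths whose first edge points into PriorTherapy):
  P1: PriorTherapy <- Outcome -> Dosage
Condition 1 (no descendant of PriorTherapy in the set): holds — descendants of PriorTherapy are {Dosage, Severity}; none are in {AgeGroup, Outcome}.
Condition 2 (every backdoor path blocked by {AgeGroup, Outcome}):
  P1: blocked at fork node Outcome ∈ conditioning set.
{AgeGroup, Outcome} satisfies the backdoor criterion.

Yes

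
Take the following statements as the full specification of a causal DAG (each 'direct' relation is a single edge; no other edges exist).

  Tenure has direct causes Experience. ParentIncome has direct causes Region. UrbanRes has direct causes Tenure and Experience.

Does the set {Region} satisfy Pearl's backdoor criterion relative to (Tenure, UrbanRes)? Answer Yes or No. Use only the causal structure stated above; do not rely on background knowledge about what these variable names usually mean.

Backdoor paths from Tenure to UrbanRes (paths whose first edge points into Tenure):
  P1: Tenure <- Experience -> UrbanRes
Condition 1 (no descendant of Tenure in the set): holds — descendants of Tenure are {UrbanRes}; none are in {Region}.
Condition 2 (every backdoor path blocked by {Region}):
  P1: open — no interior node is in the conditioning set.
{Region} does not satisfy the backdoor criterion.

No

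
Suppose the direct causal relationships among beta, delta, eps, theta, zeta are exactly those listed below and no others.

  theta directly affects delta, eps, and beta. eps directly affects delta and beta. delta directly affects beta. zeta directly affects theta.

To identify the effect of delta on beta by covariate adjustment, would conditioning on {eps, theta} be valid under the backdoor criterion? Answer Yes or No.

Backdoor paths from delta to beta (paths whose first edge points into delta):
  P1: delta <- theta -> eps -> beta
  P2: delta <- theta -> beta
  P3: delta <- eps <- theta -> beta
  P4: delta <- eps -> beta
Condition 1 (no descendant of delta in the set): holds — descendants of delta are {beta}; none are in {eps, theta}.
Condition 2 (every backdoor path blocked by {eps, theta}):
  P1: blocked at fork node theta ∈ conditioning set.
  P2: blocked at fork node theta ∈ conditioning set.
  P3: blocked at chain node eps ∈ conditioning set.
  P4: blocked at fork node eps ∈ conditioning set.
{eps, theta} satisfies the backdoor criterion.

Yes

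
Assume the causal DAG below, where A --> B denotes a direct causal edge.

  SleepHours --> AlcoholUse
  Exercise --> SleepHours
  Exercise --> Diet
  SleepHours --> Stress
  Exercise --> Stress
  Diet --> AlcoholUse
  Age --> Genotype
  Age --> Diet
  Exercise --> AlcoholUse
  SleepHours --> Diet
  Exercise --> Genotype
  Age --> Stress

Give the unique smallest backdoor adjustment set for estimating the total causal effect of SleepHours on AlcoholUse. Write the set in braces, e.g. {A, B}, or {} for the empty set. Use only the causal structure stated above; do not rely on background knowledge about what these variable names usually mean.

{Exercise}

Variables eligible for adjustment (non-descendants of SleepHours, excluding SleepHours and AlcoholUse): {Age, Exercise, Genotype}.
Backdoor paths from SleepHours to AlcoholUse:
  P1: SleepHours <- Exercise -> Diet -> AlcoholUse
  P2: SleepHours <- Exercise -> Genotype <- Age -> Diet -> AlcoholUse
  P3: SleepHours <- Exercise -> AlcoholUse
  P4: SleepHours <- Exercise -> Stress <- Age -> Diet -> AlcoholUse
The empty set is not sufficient: P1 (SleepHours <- Exercise -> Diet -> AlcoholUse) has no collider blocking it and no conditioned non-collider, so it is open.
Try {Exercise}:
  P1: blocked at fork node Exercise ∈ conditioning set.
  P2: blocked at fork node Exercise ∈ conditioning set.
  P3: blocked at fork node Exercise ∈ conditioning set.
  P4: blocked at fork node Exercise ∈ conditioning set.
{Exercise} contains no descendant of SleepHours and blocks every backdoor path.
No other singleton works — e.g. {Age} leaves P1 open — so {Exercise} is the unique smallest valid adjustment set.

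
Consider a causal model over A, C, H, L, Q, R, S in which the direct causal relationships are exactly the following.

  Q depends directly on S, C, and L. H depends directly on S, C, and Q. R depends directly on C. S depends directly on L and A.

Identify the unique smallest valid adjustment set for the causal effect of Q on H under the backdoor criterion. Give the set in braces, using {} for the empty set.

{C, S}

Variables eligible for adjustment (non-descendants of Q, excluding Q and H): {A, C, L, R, S}.
Backdoor paths from Q to H:
  P1: Q <- L -> S -> H
  P2: Q <- S -> H
  P3: Q <- C -> H
The empty set is not sufficient: P1 (Q <- L -> S -> H) has no collider blocking it and no conditioned non-collider, so it is open.
Try {C, S}:
  P1: blocked at chain node S ∈ conditioning set.
  P2: blocked at fork node S ∈ conditioning set.
  P3: blocked at fork node C ∈ conditioning set.
{C, S} contains no descendant of Q and blocks every backdoor path.
Every element of {C, S} is needed (dropping C leaves P3 open; dropping S leaves P1 open), so no proper subset is valid.
Among all size-2 subsets of the eligible variables, only {C, S} blocks every backdoor path, so it is the unique smallest valid adjustment set.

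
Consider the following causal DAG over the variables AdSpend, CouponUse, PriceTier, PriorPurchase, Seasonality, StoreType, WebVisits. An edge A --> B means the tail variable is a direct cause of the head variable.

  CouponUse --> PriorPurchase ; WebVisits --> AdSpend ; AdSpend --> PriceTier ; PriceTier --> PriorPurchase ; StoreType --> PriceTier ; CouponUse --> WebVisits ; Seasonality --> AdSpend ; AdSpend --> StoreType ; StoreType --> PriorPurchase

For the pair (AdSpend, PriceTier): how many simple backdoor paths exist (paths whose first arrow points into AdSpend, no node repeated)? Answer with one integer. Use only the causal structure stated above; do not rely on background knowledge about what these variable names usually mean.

2

A backdoor path from AdSpend to PriceTier is any simple undirected path whose first edge points into AdSpend (i.e. leaves AdSpend via a parent).
Parents of AdSpend: {Seasonality, WebVisits}.
Enumerating:
  P1: AdSpend <- WebVisits <- CouponUse -> PriorPurchase <- StoreType -> PriceTier
  P2: AdSpend <- WebVisits <- CouponUse -> PriorPurchase <- PriceTier
That exhausts the simple backdoor paths. Count: 2.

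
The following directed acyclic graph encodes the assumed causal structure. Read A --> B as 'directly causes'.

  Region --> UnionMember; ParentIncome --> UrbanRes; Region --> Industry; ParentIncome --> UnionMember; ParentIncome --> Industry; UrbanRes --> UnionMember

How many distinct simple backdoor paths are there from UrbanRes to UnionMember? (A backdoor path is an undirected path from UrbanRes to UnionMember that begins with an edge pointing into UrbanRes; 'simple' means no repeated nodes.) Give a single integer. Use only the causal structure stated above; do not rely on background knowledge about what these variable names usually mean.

A backdoor path from UrbanRes to UnionMember is any simple undirected path whose first edge points into UrbanRes (i.e. leaves UrbanRes via a parent).
Parents of UrbanRes: {ParentIncome}.
Enumerating:
  P1: UrbanRes <- ParentIncome -> UnionMember
  P2: UrbanRes <- ParentIncome -> Industry <- Region -> UnionMember
That exhausts the simple backdoor paths. Count: 2.

2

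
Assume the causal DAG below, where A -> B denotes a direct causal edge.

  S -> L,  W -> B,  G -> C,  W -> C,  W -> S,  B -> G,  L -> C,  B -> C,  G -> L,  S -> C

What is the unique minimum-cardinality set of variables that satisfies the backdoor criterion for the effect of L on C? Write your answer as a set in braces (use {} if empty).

Variables eligible for adjustment (non-descendants of L, excluding L and C): {B, G, S, W}.
Backdoor paths from L to C:
  P1: L <- G <- B <- W -> S -> C
  P2: L <- G <- B <- W -> C
  P3: L <- G <- B -> C
  P4: L <- G -> C
  P5: L <- S <- W -> B -> G -> C
  P6: L <- S <- W -> B -> C
  P7: L <- S <- W -> C
  P8: L <- S -> C
The empty set is not sufficient: P1 (L <- G <- B <- W -> S -> C) has no collider blocking it and no conditioned non-collider, so it is open.
Try {G, S}:
  P1: blocked at chain node G ∈ conditioning set.
  P2: blocked at chain node G ∈ conditioning set.
  P3: blocked at chain node G ∈ conditioning set.
  P4: blocked at fork node G ∈ conditioning set.
  P5: blocked at chain node S ∈ conditioning set.
  P6: blocked at chain node S ∈ conditioning set.
  P7: blocked at chain node S ∈ conditioning set.
  P8: blocked at fork node S ∈ conditioning set.
{G, S} contains no descendant of L and blocks every backdoor path.
Every element of {G, S} is needed (dropping G leaves P2 open; dropping S leaves P6 open), so no proper subset is valid.
Among all size-2 subsets of the eligible variables, only {G, S} blocks every backdoor path, so it is the unique smallest valid adjustment set.

{G, S}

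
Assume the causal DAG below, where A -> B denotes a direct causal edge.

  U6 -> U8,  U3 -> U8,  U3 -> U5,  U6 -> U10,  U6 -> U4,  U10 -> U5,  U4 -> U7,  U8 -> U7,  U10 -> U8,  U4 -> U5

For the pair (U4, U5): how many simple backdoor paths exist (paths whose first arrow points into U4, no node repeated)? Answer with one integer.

4

A backdoor path from U4 to U5 is any simple undirected path whose first edge points into U4 (i.e. leaves U4 via a parent).
Parents of U4: {U6}.
Enumerating:
  P1: U4 <- U6 -> U10 -> U8 <- U3 -> U5
  P2: U4 <- U6 -> U10 -> U5
  P3: U4 <- U6 -> U8 <- U10 -> U5
  P4: U4 <- U6 -> U8 <- U3 -> U5
That exhausts the simple backdoor paths. Count: 4.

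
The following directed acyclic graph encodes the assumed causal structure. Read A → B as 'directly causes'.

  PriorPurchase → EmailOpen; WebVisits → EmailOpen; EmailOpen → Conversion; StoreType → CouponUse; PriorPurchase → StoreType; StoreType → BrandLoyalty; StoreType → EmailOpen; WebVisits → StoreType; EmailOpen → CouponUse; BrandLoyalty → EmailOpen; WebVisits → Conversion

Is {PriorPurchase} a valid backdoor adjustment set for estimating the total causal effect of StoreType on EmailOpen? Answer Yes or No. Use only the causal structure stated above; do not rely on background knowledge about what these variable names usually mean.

Backdoor paths from StoreType to EmailOpen (paths whose first edge points into StoreType):
  P1: StoreType <- WebVisits -> EmailOpen
  P2: StoreType <- WebVisits -> Conversion <- EmailOpen
  P3: StoreType <- PriorPurchase -> EmailOpen
Condition 1 (no descendant of StoreType in the set): holds — descendants of StoreType are {BrandLoyalty, Conversion, CouponUse, EmailOpen}; none are in {PriorPurchase}.
Condition 2 (every backdoor path blocked by {PriorPurchase}):
  P1: open — no interior node is in the conditioning set.
  P2: blocked at collider Conversion (neither it nor any descendant is in the conditioning set).
  P3: blocked at fork node PriorPurchase ∈ conditioning set.
{PriorPurchase} does not satisfy the backdoor criterion.

No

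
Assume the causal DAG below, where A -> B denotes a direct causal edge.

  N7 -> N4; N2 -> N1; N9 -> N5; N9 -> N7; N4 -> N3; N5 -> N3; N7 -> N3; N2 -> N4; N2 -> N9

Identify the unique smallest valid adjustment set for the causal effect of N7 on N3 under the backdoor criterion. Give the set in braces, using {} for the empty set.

Variables eligible for adjustment (non-descendants of N7, excluding N7 and N3): {N1, N2, N5, N9}.
Backdoor paths from N7 to N3:
  P1: N7 <- N9 <- N2 -> N4 -> N3
  P2: N7 <- N9 -> N5 -> N3
The empty set is not sufficient: P1 (N7 <- N9 <- N2 -> N4 -> N3) has no collider blocking it and no conditioned non-collider, so it is open.
Try {N9}:
  P1: blocked at chain node N9 ∈ conditioning set.
  P2: blocked at fork node N9 ∈ conditioning set.
{N9} contains no descendant of N7 and blocks every backdoor path.
No other singleton works — e.g. {N2} leaves P2 open — so {N9} is the unique smallest valid adjustment set.

{N9}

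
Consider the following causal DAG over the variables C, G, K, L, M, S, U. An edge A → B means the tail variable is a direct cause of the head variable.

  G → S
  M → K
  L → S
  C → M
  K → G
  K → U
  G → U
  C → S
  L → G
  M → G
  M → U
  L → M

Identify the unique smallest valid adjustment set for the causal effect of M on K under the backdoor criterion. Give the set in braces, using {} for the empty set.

Variables eligible for adjustment (non-descendants of M, excluding M and K): {C, L}.
Backdoor paths from M to K:
  P1: M <- L -> G <- K
  P2: M <- L -> G -> U <- K
  P3: M <- L -> S <- G <- K
  P4: M <- L -> S <- G -> U <- K
  P5: M <- C -> S <- L -> G <- K
  P6: M <- C -> S <- L -> G -> U <- K
  P7: M <- C -> S <- G <- K
  P8: M <- C -> S <- G -> U <- K
Each backdoor path contains an unconditioned collider, so every path is already blocked with the empty conditioning set:
  P1: blocked at collider G (neither it nor any descendant is in the conditioning set).
  P2: blocked at collider U (neither it nor any descendant is in the conditioning set).
  P3: blocked at collider S (neither it nor any descendant is in the conditioning set).
  P4: blocked at collider S (neither it nor any descendant is in the conditioning set).
  P5: blocked at collider S (neither it nor any descendant is in the conditioning set).
  P6: blocked at collider S (neither it nor any descendant is in the conditioning set).
  P7: blocked at collider S (neither it nor any descendant is in the conditioning set).
  P8: blocked at collider S (neither it nor any descendant is in the conditioning set).
The empty set is therefore the unique smallest valid set.

{}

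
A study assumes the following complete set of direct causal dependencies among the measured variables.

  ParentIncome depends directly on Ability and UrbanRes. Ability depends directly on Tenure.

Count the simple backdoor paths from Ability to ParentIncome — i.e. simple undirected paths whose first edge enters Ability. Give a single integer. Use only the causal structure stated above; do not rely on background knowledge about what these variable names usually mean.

A backdoor path from Ability to ParentIncome is any simple undirected path whose first edge points into Ability (i.e. leaves Ability via a parent).
Parents of Ability: {Tenure}.
No simple path from any parent of Ability reaches ParentIncome without revisiting Ability, so there are no backdoor paths.

0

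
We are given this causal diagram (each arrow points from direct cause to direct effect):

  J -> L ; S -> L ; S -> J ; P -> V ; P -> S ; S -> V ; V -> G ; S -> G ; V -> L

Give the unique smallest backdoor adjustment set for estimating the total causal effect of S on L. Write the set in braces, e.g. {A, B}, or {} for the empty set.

Variables eligible for adjustment (non-descendants of S, excluding S and L): {P}.
Backdoor paths from S to L:
  P1: S <- P -> V -> L
The empty set is not sufficient: P1 (S <- P -> V -> L) has no collider blocking it and no conditioned non-collider, so it is open.
Try {P}:
  P1: blocked at fork node P ∈ conditioning set.
{P} contains no descendant of S and blocks every backdoor path.
{P} is the unique smallest valid adjustment set.

{P}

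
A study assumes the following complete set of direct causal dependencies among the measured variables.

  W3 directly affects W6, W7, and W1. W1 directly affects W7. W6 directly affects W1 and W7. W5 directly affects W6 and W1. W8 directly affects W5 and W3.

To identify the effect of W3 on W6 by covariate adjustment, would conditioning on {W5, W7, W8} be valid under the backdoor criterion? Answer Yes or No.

No

Backdoor paths from W3 to W6 (paths whose first edge points into W3):
  P1: W3 <- W8 -> W5 -> W6
  P2: W3 <- W8 -> W5 -> W1 <- W6
  P3: W3 <- W8 -> W5 -> W1 -> W7 <- W6
Condition 1 (no descendant of W3 in the set): FAILS — W7 is a descendant of W3.
Condition 2 (every backdoor path blocked by {W5, W7, W8}):
  P1: blocked at fork node W8 ∈ conditioning set.
  P2: blocked at fork node W8 ∈ conditioning set.
  P3: blocked at fork node W8 ∈ conditioning set.
{W5, W7, W8} does not satisfy the backdoor criterion.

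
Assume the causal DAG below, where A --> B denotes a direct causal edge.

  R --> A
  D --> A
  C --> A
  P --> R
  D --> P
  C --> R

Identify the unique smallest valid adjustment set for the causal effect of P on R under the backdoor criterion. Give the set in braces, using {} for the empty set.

{}

Variables eligible for adjustment (non-descendants of P, excluding P and R): {C, D}.
Backdoor paths from P to R:
  P1: P <- D -> A <- C -> R
  P2: P <- D -> A <- R
Each backdoor path contains an unconditioned collider, so every path is already blocked with the empty conditioning set:
  P1: blocked at collider A (neither it nor any descendant is in the conditioning set).
  P2: blocked at collider A (neither it nor any descendant is in the conditioning set).
The empty set is therefore the unique smallest valid set.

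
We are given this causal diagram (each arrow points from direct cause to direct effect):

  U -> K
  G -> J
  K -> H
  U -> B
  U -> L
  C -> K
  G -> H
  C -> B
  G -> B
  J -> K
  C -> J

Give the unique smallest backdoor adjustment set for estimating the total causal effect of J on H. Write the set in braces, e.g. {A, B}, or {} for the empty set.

Variables eligible for adjustment (non-descendants of J, excluding J and H): {B, C, G, L, U}.
Backdoor paths from J to H:
  P1: J <- G -> B <- U -> K -> H
  P2: J <- G -> B <- C -> K -> H
  P3: J <- G -> H
  P4: J <- C -> B <- U -> K -> H
  P5: J <- C -> B <- G -> H
  P6: J <- C -> K <- U -> B <- G -> H
  P7: J <- C -> K -> H
The empty set is not sufficient: P3 (J <- G -> H) has no collider blocking it and no conditioned non-collider, so it is open.
Try {C, G}:
  P1: blocked at fork node G ∈ conditioning set.
  P2: blocked at fork node G ∈ conditioning set.
  P3: blocked at fork node G ∈ conditioning set.
  P4: blocked at fork node C ∈ conditioning set.
  P5: blocked at fork node C ∈ conditioning set.
  P6: blocked at fork node C ∈ conditioning set.
  P7: blocked at fork node C ∈ conditioning set.
{C, G} contains no descendant of J and blocks every backdoor path.
Every element of {C, G} is needed (dropping C leaves P7 open; dropping G leaves P3 open), so no proper subset is valid.
Among all size-2 subsets of the eligible variables, only {C, G} blocks every backdoor path, so it is the unique smallest valid adjustment set.

{C, G}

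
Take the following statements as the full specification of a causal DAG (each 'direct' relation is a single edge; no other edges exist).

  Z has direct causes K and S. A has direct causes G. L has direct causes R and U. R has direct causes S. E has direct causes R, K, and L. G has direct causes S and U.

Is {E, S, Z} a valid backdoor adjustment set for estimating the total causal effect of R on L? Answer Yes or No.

Backdoor paths from R to L (paths whose first edge points into R):
  P1: R <- S -> Z <- K -> E <- L
  P2: R <- S -> G <- U -> L
Condition 1 (no descendant of R in the set): FAILS — E is a descendant of R.
Condition 2 (every backdoor path blocked by {E, S, Z}):
  P1: blocked at fork node S ∈ conditioning set.
  P2: blocked at fork node S ∈ conditioning set.
{E, S, Z} does not satisfy the backdoor criterion.

No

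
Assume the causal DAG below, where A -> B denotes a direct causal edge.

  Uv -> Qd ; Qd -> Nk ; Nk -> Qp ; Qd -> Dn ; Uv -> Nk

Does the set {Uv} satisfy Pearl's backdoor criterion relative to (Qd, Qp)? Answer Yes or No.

Yes

Backdoor paths from Qd to Qp (paths whose first edge points into Qd):
  P1: Qd <- Uv -> Nk -> Qp
Condition 1 (no descendant of Qd in the set): holds — descendants of Qd are {Dn, Nk, Qp}; none are in {Uv}.
Condition 2 (every backdoor path blocked by {Uv}):
  P1: blocked at fork node Uv ∈ conditioning set.
{Uv} satisfies the backdoor criterion.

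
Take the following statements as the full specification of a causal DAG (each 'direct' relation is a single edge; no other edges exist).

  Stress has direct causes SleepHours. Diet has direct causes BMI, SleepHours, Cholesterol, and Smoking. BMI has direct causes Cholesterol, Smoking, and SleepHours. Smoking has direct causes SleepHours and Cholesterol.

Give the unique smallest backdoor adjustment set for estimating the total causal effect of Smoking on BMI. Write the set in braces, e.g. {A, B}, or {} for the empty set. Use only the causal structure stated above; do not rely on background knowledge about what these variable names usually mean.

{Cholesterol, SleepHours}

Variables eligible for adjustment (non-descendants of Smoking, excluding Smoking and BMI): {Cholesterol, SleepHours, Stress}.
Backdoor paths from Smoking to BMI:
  P1: Smoking <- SleepHours -> BMI
  P2: Smoking <- SleepHours -> Diet <- Cholesterol -> BMI
  P3: Smoking <- SleepHours -> Diet <- BMI
  P4: Smoking <- Cholesterol -> BMI
  P5: Smoking <- Cholesterol -> Diet <- SleepHours -> BMI
  P6: Smoking <- Cholesterol -> Diet <- BMI
The empty set is not sufficient: P1 (Smoking <- SleepHours -> BMI) has no collider blocking it and no conditioned non-collider, so it is open.
Try {Cholesterol, SleepHours}:
  P1: blocked at fork node SleepHours ∈ conditioning set.
  P2: blocked at fork node SleepHours ∈ conditioning set.
  P3: blocked at fork node SleepHours ∈ conditioning set.
  P4: blocked at fork node Cholesterol ∈ conditioning set.
  P5: blocked at fork node Cholesterol ∈ conditioning set.
  P6: blocked at fork node Cholesterol ∈ conditioning set.
{Cholesterol, SleepHours} contains no descendant of Smoking and blocks every backdoor path.
Every element of {Cholesterol, SleepHours} is needed (dropping Cholesterol leaves P4 open; dropping SleepHours leaves P1 open), so no proper subset is valid.
Among all size-2 subsets of the eligible variables, only {Cholesterol, SleepHours} blocks every backdoor path, so it is the unique smallest valid adjustment set.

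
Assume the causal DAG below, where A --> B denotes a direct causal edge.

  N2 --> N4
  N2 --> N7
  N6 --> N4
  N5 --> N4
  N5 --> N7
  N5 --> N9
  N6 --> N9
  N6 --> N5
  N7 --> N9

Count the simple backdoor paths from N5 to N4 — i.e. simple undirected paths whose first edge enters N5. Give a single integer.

2

A backdoor path from N5 to N4 is any simple undirected path whose first edge points into N5 (i.e. leaves N5 via a parent).
Parents of N5: {N6}.
Enumerating:
  P1: N5 <- N6 -> N9 <- N7 <- N2 -> N4
  P2: N5 <- N6 -> N4
That exhausts the simple backdoor paths. Count: 2.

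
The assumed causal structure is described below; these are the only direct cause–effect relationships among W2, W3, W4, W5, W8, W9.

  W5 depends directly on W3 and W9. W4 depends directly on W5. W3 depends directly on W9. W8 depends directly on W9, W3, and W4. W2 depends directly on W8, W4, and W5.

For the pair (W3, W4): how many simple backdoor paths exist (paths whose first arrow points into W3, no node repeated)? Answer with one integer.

6

A backdoor path from W3 to W4 is any simple undirected path whose first edge points into W3 (i.e. leaves W3 via a parent).
Parents of W3: {W9}.
Enumerating:
  P1: W3 <- W9 -> W5 -> W4
  P2: W3 <- W9 -> W5 -> W2 <- W4
  P3: W3 <- W9 -> W5 -> W2 <- W8 <- W4
  P4: W3 <- W9 -> W8 <- W4
  P5: W3 <- W9 -> W8 -> W2 <- W5 -> W4
  P6: W3 <- W9 -> W8 -> W2 <- W4
That exhausts the simple backdoor paths. Count: 6.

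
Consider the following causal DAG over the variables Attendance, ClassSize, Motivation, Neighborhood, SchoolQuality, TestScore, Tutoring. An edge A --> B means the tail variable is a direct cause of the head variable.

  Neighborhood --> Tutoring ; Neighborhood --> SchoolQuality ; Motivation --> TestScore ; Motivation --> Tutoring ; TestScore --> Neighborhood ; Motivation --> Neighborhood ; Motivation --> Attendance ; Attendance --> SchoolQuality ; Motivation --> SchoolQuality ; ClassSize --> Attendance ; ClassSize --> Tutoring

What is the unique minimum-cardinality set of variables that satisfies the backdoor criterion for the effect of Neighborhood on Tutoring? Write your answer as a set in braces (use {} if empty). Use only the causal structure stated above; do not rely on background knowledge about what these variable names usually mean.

{Motivation}

Variables eligible for adjustment (non-descendants of Neighborhood, excluding Neighborhood and Tutoring): {Attendance, ClassSize, Motivation, TestScore}.
Backdoor paths from Neighborhood to Tutoring:
  P1: Neighborhood <- Motivation -> Attendance <- ClassSize -> Tutoring
  P2: Neighborhood <- Motivation -> Tutoring
  P3: Neighborhood <- Motivation -> SchoolQuality <- Attendance <- ClassSize -> Tutoring
  P4: Neighborhood <- TestScore <- Motivation -> Attendance <- ClassSize -> Tutoring
  P5: Neighborhood <- TestScore <- Motivation -> Tutoring
  P6: Neighborhood <- TestScore <- Motivation -> SchoolQuality <- Attendance <- ClassSize -> Tutoring
The empty set is not sufficient: P2 (Neighborhood <- Motivation -> Tutoring) has no collider blocking it and no conditioned non-collider, so it is open.
Try {Motivation}:
  P1: blocked at fork node Motivation ∈ conditioning set.
  P2: blocked at fork node Motivation ∈ conditioning set.
  P3: blocked at fork node Motivation ∈ conditioning set.
  P4: blocked at fork node Motivation ∈ conditioning set.
  P5: blocked at fork node Motivation ∈ conditioning set.
  P6: blocked at fork node Motivation ∈ conditioning set.
{Motivation} contains no descendant of Neighborhood and blocks every backdoor path.
No other singleton works — e.g. {ClassSize} leaves P2 open — so {Motivation} is the unique smallest valid adjustment set.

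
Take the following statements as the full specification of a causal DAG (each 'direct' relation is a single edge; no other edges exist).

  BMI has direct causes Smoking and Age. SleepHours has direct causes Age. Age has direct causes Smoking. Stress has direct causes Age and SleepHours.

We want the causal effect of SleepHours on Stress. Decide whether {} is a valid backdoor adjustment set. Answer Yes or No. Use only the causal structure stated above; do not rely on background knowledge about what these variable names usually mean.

No

Backdoor paths from SleepHours to Stress (paths whose first edge points into SleepHours):
  P1: SleepHours <- Age -> Stress
Condition 1 (no descendant of SleepHours in the set): holds — descendants of SleepHours are {Stress}; none are in {}.
Condition 2 (every backdoor path blocked by {}):
  P1: open — no interior node is in the conditioning set.
{} does not satisfy the backdoor criterion.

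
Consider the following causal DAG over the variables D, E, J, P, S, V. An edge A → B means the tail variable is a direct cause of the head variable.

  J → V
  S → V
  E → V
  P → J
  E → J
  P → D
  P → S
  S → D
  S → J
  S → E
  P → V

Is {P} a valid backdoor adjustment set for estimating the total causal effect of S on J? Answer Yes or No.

Backdoor paths from S to J (paths whose first edge points into S):
  P1: S <- P -> J
  P2: S <- P -> V <- E -> J
  P3: S <- P -> V <- J
Condition 1 (no descendant of S in the set): holds — descendants of S are {D, E, J, V}; none are in {P}.
Condition 2 (every backdoor path blocked by {P}):
  P1: blocked at fork node P ∈ conditioning set.
  P2: blocked at fork node P ∈ conditioning set.
  P3: blocked at fork node P ∈ conditioning set.
{P} satisfies the backdoor criterion.

Yes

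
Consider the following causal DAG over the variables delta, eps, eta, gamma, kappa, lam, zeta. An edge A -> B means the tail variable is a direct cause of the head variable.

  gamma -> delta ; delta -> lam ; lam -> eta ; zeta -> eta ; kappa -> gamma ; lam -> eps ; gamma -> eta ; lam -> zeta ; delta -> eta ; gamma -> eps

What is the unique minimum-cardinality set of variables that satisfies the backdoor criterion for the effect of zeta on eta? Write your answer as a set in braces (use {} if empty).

Variables eligible for adjustment (non-descendants of zeta, excluding zeta and eta): {delta, eps, gamma, kappa, lam}.
Backdoor paths from zeta to eta:
  P1: zeta <- lam <- delta <- gamma -> eta
  P2: zeta <- lam <- delta -> eta
  P3: zeta <- lam -> eps <- gamma -> delta -> eta
  P4: zeta <- lam -> eps <- gamma -> eta
  P5: zeta <- lam -> eta
The empty set is not sufficient: P1 (zeta <- lam <- delta <- gamma -> eta) has no collider blocking it and no conditioned non-collider, so it is open.
Try {lam}:
  P1: blocked at chain node lam ∈ conditioning set.
  P2: blocked at chain node lam ∈ conditioning set.
  P3: blocked at fork node lam ∈ conditioning set.
  P4: blocked at fork node lam ∈ conditioning set.
  P5: blocked at fork node lam ∈ conditioning set.
{lam} contains no descendant of zeta and blocks every backdoor path.
No other singleton works — e.g. {kappa} leaves P1 open — so {lam} is the unique smallest valid adjustment set.

{lam}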